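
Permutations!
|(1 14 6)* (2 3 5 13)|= 12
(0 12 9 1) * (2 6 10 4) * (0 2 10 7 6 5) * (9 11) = (0 12 11 9 1 2 5)(4 10)(6 7) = [12, 2, 5, 3, 10, 0, 7, 6, 8, 1, 4, 9, 11]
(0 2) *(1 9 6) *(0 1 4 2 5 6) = (0 5 6 4 2 1 9) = [5, 9, 1, 3, 2, 6, 4, 7, 8, 0]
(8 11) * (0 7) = (0 7)(8 11) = [7, 1, 2, 3, 4, 5, 6, 0, 11, 9, 10, 8]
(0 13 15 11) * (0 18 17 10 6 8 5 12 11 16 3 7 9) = (0 13 15 16 3 7 9)(5 12 11 18 17 10 6 8) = [13, 1, 2, 7, 4, 12, 8, 9, 5, 0, 6, 18, 11, 15, 14, 16, 3, 10, 17]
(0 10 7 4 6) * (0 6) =(0 10 7 4) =[10, 1, 2, 3, 0, 5, 6, 4, 8, 9, 7]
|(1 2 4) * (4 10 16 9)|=|(1 2 10 16 9 4)|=6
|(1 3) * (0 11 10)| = 6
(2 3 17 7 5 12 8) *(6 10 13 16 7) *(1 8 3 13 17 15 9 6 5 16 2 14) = (1 8 14)(2 13)(3 15 9 6 10 17 5 12)(7 16) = [0, 8, 13, 15, 4, 12, 10, 16, 14, 6, 17, 11, 3, 2, 1, 9, 7, 5]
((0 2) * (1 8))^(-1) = (0 2)(1 8)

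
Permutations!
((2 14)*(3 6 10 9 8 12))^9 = (2 14)(3 9)(6 8)(10 12)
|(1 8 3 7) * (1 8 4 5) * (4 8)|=|(1 8 3 7 4 5)|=6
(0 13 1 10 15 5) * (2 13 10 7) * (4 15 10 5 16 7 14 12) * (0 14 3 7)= [5, 3, 13, 7, 15, 14, 6, 2, 8, 9, 10, 11, 4, 1, 12, 16, 0]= (0 5 14 12 4 15 16)(1 3 7 2 13)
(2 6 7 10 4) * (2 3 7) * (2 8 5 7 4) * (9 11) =(2 6 8 5 7 10)(3 4)(9 11) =[0, 1, 6, 4, 3, 7, 8, 10, 5, 11, 2, 9]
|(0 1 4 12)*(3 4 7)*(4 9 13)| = |(0 1 7 3 9 13 4 12)| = 8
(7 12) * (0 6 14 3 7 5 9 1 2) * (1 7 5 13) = (0 6 14 3 5 9 7 12 13 1 2) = [6, 2, 0, 5, 4, 9, 14, 12, 8, 7, 10, 11, 13, 1, 3]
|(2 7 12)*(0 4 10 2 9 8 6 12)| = 20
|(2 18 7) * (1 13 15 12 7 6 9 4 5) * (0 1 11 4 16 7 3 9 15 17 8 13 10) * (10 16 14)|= 39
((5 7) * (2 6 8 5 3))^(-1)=(2 3 7 5 8 6)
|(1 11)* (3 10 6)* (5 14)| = 6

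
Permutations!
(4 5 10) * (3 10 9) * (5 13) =(3 10 4 13 5 9) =[0, 1, 2, 10, 13, 9, 6, 7, 8, 3, 4, 11, 12, 5]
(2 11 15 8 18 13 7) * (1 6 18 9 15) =(1 6 18 13 7 2 11)(8 9 15) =[0, 6, 11, 3, 4, 5, 18, 2, 9, 15, 10, 1, 12, 7, 14, 8, 16, 17, 13]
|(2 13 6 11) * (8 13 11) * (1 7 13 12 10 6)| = |(1 7 13)(2 11)(6 8 12 10)| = 12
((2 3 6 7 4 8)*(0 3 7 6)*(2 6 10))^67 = (0 3)(2 7 4 8 6 10)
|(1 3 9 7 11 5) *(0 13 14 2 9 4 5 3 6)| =12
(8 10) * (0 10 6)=(0 10 8 6)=[10, 1, 2, 3, 4, 5, 0, 7, 6, 9, 8]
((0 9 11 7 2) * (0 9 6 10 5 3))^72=((0 6 10 5 3)(2 9 11 7))^72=(11)(0 10 3 6 5)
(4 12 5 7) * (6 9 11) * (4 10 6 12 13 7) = (4 13 7 10 6 9 11 12 5) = [0, 1, 2, 3, 13, 4, 9, 10, 8, 11, 6, 12, 5, 7]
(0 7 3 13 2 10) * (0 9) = [7, 1, 10, 13, 4, 5, 6, 3, 8, 0, 9, 11, 12, 2] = (0 7 3 13 2 10 9)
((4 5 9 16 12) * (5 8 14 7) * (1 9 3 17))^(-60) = ((1 9 16 12 4 8 14 7 5 3 17))^(-60) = (1 14 9 7 16 5 12 3 4 17 8)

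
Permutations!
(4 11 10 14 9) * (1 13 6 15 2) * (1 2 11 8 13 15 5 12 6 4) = (1 15 11 10 14 9)(4 8 13)(5 12 6) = [0, 15, 2, 3, 8, 12, 5, 7, 13, 1, 14, 10, 6, 4, 9, 11]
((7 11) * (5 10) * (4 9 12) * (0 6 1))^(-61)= (0 1 6)(4 12 9)(5 10)(7 11)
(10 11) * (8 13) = [0, 1, 2, 3, 4, 5, 6, 7, 13, 9, 11, 10, 12, 8] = (8 13)(10 11)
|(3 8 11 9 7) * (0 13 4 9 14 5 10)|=|(0 13 4 9 7 3 8 11 14 5 10)|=11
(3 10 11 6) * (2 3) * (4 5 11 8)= (2 3 10 8 4 5 11 6)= [0, 1, 3, 10, 5, 11, 2, 7, 4, 9, 8, 6]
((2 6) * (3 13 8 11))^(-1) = (2 6)(3 11 8 13)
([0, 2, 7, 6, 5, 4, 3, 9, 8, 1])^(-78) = [0, 7, 9, 3, 4, 5, 6, 1, 8, 2]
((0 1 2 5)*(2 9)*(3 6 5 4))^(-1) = (0 5 6 3 4 2 9 1)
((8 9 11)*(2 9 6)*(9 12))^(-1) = ((2 12 9 11 8 6))^(-1) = (2 6 8 11 9 12)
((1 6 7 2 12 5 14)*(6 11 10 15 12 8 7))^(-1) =(1 14 5 12 15 10 11)(2 7 8)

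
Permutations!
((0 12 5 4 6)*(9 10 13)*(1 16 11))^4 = (0 6 4 5 12)(1 16 11)(9 10 13)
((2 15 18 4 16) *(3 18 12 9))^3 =(2 9 4 15 3 16 12 18)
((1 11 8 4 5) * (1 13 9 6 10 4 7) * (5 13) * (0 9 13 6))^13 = (13)(0 9)(1 11 8 7)(4 6 10)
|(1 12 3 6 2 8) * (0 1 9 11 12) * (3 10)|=|(0 1)(2 8 9 11 12 10 3 6)|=8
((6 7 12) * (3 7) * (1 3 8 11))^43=(1 3 7 12 6 8 11)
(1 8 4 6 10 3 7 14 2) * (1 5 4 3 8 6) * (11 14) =(1 6 10 8 3 7 11 14 2 5 4) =[0, 6, 5, 7, 1, 4, 10, 11, 3, 9, 8, 14, 12, 13, 2]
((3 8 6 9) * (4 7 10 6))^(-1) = ((3 8 4 7 10 6 9))^(-1) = (3 9 6 10 7 4 8)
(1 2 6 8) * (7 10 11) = [0, 2, 6, 3, 4, 5, 8, 10, 1, 9, 11, 7] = (1 2 6 8)(7 10 11)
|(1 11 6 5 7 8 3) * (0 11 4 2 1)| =21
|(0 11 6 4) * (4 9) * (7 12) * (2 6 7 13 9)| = 14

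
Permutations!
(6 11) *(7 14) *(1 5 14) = [0, 5, 2, 3, 4, 14, 11, 1, 8, 9, 10, 6, 12, 13, 7] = (1 5 14 7)(6 11)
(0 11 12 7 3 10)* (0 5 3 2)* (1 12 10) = (0 11 10 5 3 1 12 7 2) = [11, 12, 0, 1, 4, 3, 6, 2, 8, 9, 5, 10, 7]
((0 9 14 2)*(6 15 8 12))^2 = ((0 9 14 2)(6 15 8 12))^2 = (0 14)(2 9)(6 8)(12 15)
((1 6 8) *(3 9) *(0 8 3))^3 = (0 6)(1 9)(3 8)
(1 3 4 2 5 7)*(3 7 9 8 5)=(1 7)(2 3 4)(5 9 8)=[0, 7, 3, 4, 2, 9, 6, 1, 5, 8]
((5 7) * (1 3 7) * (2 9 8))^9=((1 3 7 5)(2 9 8))^9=(9)(1 3 7 5)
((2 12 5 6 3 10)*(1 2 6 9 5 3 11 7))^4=((1 2 12 3 10 6 11 7)(5 9))^4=(1 10)(2 6)(3 7)(11 12)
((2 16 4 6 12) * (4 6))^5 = ((2 16 6 12))^5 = (2 16 6 12)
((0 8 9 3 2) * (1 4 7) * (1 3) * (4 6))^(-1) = ((0 8 9 1 6 4 7 3 2))^(-1) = (0 2 3 7 4 6 1 9 8)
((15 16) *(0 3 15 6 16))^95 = (0 15 3)(6 16)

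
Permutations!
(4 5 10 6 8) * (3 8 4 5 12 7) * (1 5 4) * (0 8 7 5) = (0 8 4 12 5 10 6 1)(3 7) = [8, 0, 2, 7, 12, 10, 1, 3, 4, 9, 6, 11, 5]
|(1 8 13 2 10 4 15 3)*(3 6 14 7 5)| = |(1 8 13 2 10 4 15 6 14 7 5 3)| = 12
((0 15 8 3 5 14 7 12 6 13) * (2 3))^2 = ((0 15 8 2 3 5 14 7 12 6 13))^2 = (0 8 3 14 12 13 15 2 5 7 6)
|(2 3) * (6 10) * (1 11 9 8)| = |(1 11 9 8)(2 3)(6 10)| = 4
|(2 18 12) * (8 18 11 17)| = 6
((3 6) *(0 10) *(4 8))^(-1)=((0 10)(3 6)(4 8))^(-1)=(0 10)(3 6)(4 8)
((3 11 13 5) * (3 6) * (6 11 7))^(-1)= ((3 7 6)(5 11 13))^(-1)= (3 6 7)(5 13 11)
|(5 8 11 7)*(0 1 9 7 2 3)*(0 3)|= |(0 1 9 7 5 8 11 2)|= 8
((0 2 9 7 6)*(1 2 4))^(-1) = (0 6 7 9 2 1 4)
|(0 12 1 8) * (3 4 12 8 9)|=|(0 8)(1 9 3 4 12)|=10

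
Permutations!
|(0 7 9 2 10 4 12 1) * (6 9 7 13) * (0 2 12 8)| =|(0 13 6 9 12 1 2 10 4 8)| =10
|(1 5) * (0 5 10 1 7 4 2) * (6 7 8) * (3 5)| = 8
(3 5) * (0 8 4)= (0 8 4)(3 5)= [8, 1, 2, 5, 0, 3, 6, 7, 4]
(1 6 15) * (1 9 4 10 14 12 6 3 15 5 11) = (1 3 15 9 4 10 14 12 6 5 11) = [0, 3, 2, 15, 10, 11, 5, 7, 8, 4, 14, 1, 6, 13, 12, 9]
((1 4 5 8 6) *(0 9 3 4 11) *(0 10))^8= (0 11 6 5 3)(1 8 4 9 10)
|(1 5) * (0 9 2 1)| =5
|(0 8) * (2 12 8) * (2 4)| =|(0 4 2 12 8)| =5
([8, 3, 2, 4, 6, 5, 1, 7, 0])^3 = [8, 6, 2, 1, 3, 5, 4, 7, 0]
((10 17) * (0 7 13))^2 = (17)(0 13 7)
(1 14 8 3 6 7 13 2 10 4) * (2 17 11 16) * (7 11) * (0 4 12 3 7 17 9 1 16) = (17)(0 4 16 2 10 12 3 6 11)(1 14 8 7 13 9) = [4, 14, 10, 6, 16, 5, 11, 13, 7, 1, 12, 0, 3, 9, 8, 15, 2, 17]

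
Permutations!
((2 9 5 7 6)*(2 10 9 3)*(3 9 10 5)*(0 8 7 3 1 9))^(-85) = (10)(0 2 3 5 6 7 8)(1 9) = ((10)(0 8 7 6 5 3 2)(1 9))^(-85)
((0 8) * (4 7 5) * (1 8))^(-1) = (0 8 1)(4 5 7)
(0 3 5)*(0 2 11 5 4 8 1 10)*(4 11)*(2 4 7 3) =(0 2 7 3 11 5 4 8 1 10) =[2, 10, 7, 11, 8, 4, 6, 3, 1, 9, 0, 5]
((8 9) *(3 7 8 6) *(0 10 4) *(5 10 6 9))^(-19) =((0 6 3 7 8 5 10 4))^(-19) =(0 5 3 4 8 6 10 7)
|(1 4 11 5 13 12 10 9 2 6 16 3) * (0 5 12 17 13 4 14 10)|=40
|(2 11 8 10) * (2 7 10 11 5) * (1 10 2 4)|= 6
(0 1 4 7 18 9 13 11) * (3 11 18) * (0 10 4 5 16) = [1, 5, 2, 11, 7, 16, 6, 3, 8, 13, 4, 10, 12, 18, 14, 15, 0, 17, 9] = (0 1 5 16)(3 11 10 4 7)(9 13 18)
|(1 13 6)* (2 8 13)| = |(1 2 8 13 6)| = 5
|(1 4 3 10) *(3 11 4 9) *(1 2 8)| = 6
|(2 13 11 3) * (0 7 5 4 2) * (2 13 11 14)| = |(0 7 5 4 13 14 2 11 3)| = 9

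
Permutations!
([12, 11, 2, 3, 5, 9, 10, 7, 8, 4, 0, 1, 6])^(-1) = [10, 11, 2, 3, 9, 4, 12, 7, 8, 5, 6, 1, 0]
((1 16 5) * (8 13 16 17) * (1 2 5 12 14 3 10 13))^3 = (17)(2 5)(3 16)(10 12)(13 14)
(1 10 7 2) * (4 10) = (1 4 10 7 2) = [0, 4, 1, 3, 10, 5, 6, 2, 8, 9, 7]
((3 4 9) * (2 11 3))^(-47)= (2 4 11 9 3)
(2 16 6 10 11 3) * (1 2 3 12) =(1 2 16 6 10 11 12) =[0, 2, 16, 3, 4, 5, 10, 7, 8, 9, 11, 12, 1, 13, 14, 15, 6]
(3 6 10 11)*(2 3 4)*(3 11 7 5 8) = (2 11 4)(3 6 10 7 5 8) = [0, 1, 11, 6, 2, 8, 10, 5, 3, 9, 7, 4]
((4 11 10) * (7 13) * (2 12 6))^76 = ((2 12 6)(4 11 10)(7 13))^76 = (13)(2 12 6)(4 11 10)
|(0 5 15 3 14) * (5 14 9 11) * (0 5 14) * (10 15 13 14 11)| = |(3 9 10 15)(5 13 14)| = 12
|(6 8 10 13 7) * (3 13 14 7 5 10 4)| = |(3 13 5 10 14 7 6 8 4)| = 9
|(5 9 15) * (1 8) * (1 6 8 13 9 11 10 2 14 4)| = |(1 13 9 15 5 11 10 2 14 4)(6 8)| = 10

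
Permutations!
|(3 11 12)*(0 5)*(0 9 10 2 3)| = |(0 5 9 10 2 3 11 12)| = 8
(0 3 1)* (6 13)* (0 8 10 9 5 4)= [3, 8, 2, 1, 0, 4, 13, 7, 10, 5, 9, 11, 12, 6]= (0 3 1 8 10 9 5 4)(6 13)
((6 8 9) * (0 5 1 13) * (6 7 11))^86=((0 5 1 13)(6 8 9 7 11))^86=(0 1)(5 13)(6 8 9 7 11)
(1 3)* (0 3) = [3, 0, 2, 1] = (0 3 1)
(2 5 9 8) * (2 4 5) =(4 5 9 8) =[0, 1, 2, 3, 5, 9, 6, 7, 4, 8]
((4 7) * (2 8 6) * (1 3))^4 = (2 8 6)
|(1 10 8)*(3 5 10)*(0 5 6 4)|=8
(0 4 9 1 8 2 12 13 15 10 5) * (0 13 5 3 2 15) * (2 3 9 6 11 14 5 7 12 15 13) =(0 4 6 11 14 5 2 15 10 9 1 8 13)(7 12) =[4, 8, 15, 3, 6, 2, 11, 12, 13, 1, 9, 14, 7, 0, 5, 10]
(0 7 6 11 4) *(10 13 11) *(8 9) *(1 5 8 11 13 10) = (13)(0 7 6 1 5 8 9 11 4) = [7, 5, 2, 3, 0, 8, 1, 6, 9, 11, 10, 4, 12, 13]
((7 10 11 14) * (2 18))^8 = ((2 18)(7 10 11 14))^8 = (18)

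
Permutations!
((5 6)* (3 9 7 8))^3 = (3 8 7 9)(5 6)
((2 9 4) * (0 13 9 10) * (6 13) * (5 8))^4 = (0 4 6 2 13 10 9)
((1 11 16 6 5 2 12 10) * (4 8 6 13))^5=(1 8 10 4 12 13 2 16 5 11 6)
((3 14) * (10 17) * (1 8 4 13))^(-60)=(17)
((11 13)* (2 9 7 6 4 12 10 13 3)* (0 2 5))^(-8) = ((0 2 9 7 6 4 12 10 13 11 3 5))^(-8) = (0 6 13)(2 4 11)(3 9 12)(5 7 10)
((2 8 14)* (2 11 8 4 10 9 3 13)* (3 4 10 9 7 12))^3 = (14)(2 12)(3 10)(4 9)(7 13)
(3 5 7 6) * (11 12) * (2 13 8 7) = [0, 1, 13, 5, 4, 2, 3, 6, 7, 9, 10, 12, 11, 8] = (2 13 8 7 6 3 5)(11 12)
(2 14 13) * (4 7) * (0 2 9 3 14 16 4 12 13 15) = [2, 1, 16, 14, 7, 5, 6, 12, 8, 3, 10, 11, 13, 9, 15, 0, 4] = (0 2 16 4 7 12 13 9 3 14 15)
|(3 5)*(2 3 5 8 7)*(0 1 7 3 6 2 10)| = |(0 1 7 10)(2 6)(3 8)| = 4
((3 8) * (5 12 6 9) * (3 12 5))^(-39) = ((3 8 12 6 9))^(-39) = (3 8 12 6 9)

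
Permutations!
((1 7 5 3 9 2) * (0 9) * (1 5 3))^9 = ((0 9 2 5 1 7 3))^9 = (0 2 1 3 9 5 7)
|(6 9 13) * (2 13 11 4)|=6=|(2 13 6 9 11 4)|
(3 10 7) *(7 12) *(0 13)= (0 13)(3 10 12 7)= [13, 1, 2, 10, 4, 5, 6, 3, 8, 9, 12, 11, 7, 0]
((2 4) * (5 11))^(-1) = ((2 4)(5 11))^(-1) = (2 4)(5 11)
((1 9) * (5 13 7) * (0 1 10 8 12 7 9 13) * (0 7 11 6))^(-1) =((0 1 13 9 10 8 12 11 6)(5 7))^(-1) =(0 6 11 12 8 10 9 13 1)(5 7)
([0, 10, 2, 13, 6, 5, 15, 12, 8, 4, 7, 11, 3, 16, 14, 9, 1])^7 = (16)(4 9 15 6)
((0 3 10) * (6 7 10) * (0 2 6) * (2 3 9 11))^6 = (0 10 6 11)(2 9 3 7)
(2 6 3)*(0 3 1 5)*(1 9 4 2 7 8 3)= (0 1 5)(2 6 9 4)(3 7 8)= [1, 5, 6, 7, 2, 0, 9, 8, 3, 4]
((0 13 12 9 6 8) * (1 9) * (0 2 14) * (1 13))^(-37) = (0 2 6 1 14 8 9)(12 13)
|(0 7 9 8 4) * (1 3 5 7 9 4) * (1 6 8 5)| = |(0 9 5 7 4)(1 3)(6 8)| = 10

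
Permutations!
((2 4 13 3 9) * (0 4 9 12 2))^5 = ((0 4 13 3 12 2 9))^5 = (0 2 3 4 9 12 13)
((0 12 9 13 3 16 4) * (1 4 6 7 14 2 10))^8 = (0 14 13 1 6 12 2 3 4 7 9 10 16)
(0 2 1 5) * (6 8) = (0 2 1 5)(6 8) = [2, 5, 1, 3, 4, 0, 8, 7, 6]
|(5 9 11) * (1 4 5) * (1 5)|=6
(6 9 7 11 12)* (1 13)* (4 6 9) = (1 13)(4 6)(7 11 12 9) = [0, 13, 2, 3, 6, 5, 4, 11, 8, 7, 10, 12, 9, 1]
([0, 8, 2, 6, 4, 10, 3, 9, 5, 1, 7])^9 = [0, 10, 2, 6, 4, 9, 3, 8, 7, 5, 1]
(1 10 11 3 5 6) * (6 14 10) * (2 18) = (1 6)(2 18)(3 5 14 10 11) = [0, 6, 18, 5, 4, 14, 1, 7, 8, 9, 11, 3, 12, 13, 10, 15, 16, 17, 2]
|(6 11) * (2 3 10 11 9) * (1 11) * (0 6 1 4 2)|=|(0 6 9)(1 11)(2 3 10 4)|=12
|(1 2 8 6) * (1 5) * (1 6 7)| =|(1 2 8 7)(5 6)| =4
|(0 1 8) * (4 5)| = |(0 1 8)(4 5)| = 6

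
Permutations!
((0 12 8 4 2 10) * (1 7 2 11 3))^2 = (0 8 11 1 2)(3 7 10 12 4)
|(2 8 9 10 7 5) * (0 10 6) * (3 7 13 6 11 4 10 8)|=|(0 8 9 11 4 10 13 6)(2 3 7 5)|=8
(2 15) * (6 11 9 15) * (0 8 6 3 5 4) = [8, 1, 3, 5, 0, 4, 11, 7, 6, 15, 10, 9, 12, 13, 14, 2] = (0 8 6 11 9 15 2 3 5 4)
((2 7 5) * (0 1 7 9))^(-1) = (0 9 2 5 7 1)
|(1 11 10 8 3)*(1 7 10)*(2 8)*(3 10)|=6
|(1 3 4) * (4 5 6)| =5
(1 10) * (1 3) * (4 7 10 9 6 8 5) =(1 9 6 8 5 4 7 10 3) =[0, 9, 2, 1, 7, 4, 8, 10, 5, 6, 3]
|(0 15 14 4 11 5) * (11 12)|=7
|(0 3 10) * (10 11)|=4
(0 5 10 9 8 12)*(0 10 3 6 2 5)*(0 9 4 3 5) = (0 9 8 12 10 4 3 6 2) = [9, 1, 0, 6, 3, 5, 2, 7, 12, 8, 4, 11, 10]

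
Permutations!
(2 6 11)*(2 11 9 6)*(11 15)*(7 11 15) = (15)(6 9)(7 11) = [0, 1, 2, 3, 4, 5, 9, 11, 8, 6, 10, 7, 12, 13, 14, 15]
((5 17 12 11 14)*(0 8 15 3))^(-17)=(0 3 15 8)(5 11 17 14 12)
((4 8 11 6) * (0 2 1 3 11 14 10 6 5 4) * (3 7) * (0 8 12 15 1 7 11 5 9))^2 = (0 7 5 12 1 9 2 3 4 15 11)(6 14)(8 10)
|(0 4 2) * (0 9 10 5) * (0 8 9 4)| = 4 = |(2 4)(5 8 9 10)|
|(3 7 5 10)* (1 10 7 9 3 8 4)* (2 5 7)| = |(1 10 8 4)(2 5)(3 9)| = 4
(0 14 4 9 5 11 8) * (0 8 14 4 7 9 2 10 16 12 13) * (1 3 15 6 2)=[4, 3, 10, 15, 1, 11, 2, 9, 8, 5, 16, 14, 13, 0, 7, 6, 12]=(0 4 1 3 15 6 2 10 16 12 13)(5 11 14 7 9)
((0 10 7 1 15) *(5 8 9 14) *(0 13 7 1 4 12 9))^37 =((0 10 1 15 13 7 4 12 9 14 5 8))^37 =(0 10 1 15 13 7 4 12 9 14 5 8)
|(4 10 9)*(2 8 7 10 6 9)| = 12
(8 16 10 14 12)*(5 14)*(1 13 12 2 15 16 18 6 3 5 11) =(1 13 12 8 18 6 3 5 14 2 15 16 10 11) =[0, 13, 15, 5, 4, 14, 3, 7, 18, 9, 11, 1, 8, 12, 2, 16, 10, 17, 6]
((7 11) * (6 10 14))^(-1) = ((6 10 14)(7 11))^(-1) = (6 14 10)(7 11)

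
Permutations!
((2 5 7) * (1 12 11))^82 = (1 12 11)(2 5 7)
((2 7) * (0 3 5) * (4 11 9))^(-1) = (0 5 3)(2 7)(4 9 11)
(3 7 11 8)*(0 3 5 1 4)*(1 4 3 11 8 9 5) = [11, 3, 2, 7, 0, 4, 6, 8, 1, 5, 10, 9] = (0 11 9 5 4)(1 3 7 8)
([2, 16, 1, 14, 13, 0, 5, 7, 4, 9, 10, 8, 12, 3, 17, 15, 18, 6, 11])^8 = [13, 14, 3, 16, 2, 4, 8, 7, 0, 9, 10, 5, 12, 1, 18, 15, 17, 11, 6]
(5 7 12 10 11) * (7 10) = (5 10 11)(7 12) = [0, 1, 2, 3, 4, 10, 6, 12, 8, 9, 11, 5, 7]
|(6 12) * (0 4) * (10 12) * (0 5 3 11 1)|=|(0 4 5 3 11 1)(6 10 12)|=6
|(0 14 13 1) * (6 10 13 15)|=|(0 14 15 6 10 13 1)|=7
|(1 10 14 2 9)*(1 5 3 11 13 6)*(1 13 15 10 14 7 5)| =12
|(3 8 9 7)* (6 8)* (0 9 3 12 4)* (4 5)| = 6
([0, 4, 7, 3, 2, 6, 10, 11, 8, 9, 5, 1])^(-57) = (1 7 4 11 2)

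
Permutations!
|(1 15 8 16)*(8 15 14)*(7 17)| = 4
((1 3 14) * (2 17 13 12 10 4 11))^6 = ((1 3 14)(2 17 13 12 10 4 11))^6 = (2 11 4 10 12 13 17)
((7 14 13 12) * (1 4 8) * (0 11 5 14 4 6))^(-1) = (0 6 1 8 4 7 12 13 14 5 11) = ((0 11 5 14 13 12 7 4 8 1 6))^(-1)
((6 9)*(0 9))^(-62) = (0 9 6) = ((0 9 6))^(-62)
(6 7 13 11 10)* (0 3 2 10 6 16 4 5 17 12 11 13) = (0 3 2 10 16 4 5 17 12 11 6 7) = [3, 1, 10, 2, 5, 17, 7, 0, 8, 9, 16, 6, 11, 13, 14, 15, 4, 12]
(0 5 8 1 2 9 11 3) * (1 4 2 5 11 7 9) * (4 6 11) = [4, 5, 1, 0, 2, 8, 11, 9, 6, 7, 10, 3] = (0 4 2 1 5 8 6 11 3)(7 9)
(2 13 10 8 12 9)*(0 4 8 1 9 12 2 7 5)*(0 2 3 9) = (0 4 8 3 9 7 5 2 13 10 1) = [4, 0, 13, 9, 8, 2, 6, 5, 3, 7, 1, 11, 12, 10]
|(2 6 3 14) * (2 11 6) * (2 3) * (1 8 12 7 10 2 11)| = |(1 8 12 7 10 2 3 14)(6 11)| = 8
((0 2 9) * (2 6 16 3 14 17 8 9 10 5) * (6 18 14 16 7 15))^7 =(0 18 14 17 8 9)(2 10 5)(3 16)(6 7 15)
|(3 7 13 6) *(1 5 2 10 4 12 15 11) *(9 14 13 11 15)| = 13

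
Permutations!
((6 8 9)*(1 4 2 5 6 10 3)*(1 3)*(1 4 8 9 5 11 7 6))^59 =(1 5 8)(2 6 4 7 10 11 9)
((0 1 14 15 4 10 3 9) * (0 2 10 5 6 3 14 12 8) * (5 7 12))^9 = ((0 1 5 6 3 9 2 10 14 15 4 7 12 8))^9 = (0 15 3 8 14 6 12 10 5 7 2 1 4 9)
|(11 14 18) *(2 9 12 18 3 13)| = 8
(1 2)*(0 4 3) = (0 4 3)(1 2) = [4, 2, 1, 0, 3]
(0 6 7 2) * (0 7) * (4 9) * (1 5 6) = (0 1 5 6)(2 7)(4 9) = [1, 5, 7, 3, 9, 6, 0, 2, 8, 4]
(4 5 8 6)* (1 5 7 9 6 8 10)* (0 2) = [2, 5, 0, 3, 7, 10, 4, 9, 8, 6, 1] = (0 2)(1 5 10)(4 7 9 6)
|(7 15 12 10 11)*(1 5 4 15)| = |(1 5 4 15 12 10 11 7)| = 8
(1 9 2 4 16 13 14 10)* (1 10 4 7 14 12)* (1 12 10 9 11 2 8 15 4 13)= (1 11 2 7 14 13 10 9 8 15 4 16)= [0, 11, 7, 3, 16, 5, 6, 14, 15, 8, 9, 2, 12, 10, 13, 4, 1]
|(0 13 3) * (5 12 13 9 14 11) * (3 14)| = 15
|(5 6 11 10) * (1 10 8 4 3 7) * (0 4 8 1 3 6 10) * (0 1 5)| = 6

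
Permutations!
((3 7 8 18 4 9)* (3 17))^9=(3 8 4 17 7 18 9)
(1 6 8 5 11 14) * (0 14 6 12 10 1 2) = [14, 12, 0, 3, 4, 11, 8, 7, 5, 9, 1, 6, 10, 13, 2] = (0 14 2)(1 12 10)(5 11 6 8)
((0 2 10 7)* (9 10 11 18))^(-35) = (18)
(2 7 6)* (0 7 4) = (0 7 6 2 4) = [7, 1, 4, 3, 0, 5, 2, 6]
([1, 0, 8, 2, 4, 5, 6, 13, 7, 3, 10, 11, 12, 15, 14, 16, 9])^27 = [1, 0, 13, 7, 4, 5, 6, 16, 15, 8, 10, 11, 12, 9, 14, 3, 2]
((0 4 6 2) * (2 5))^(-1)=(0 2 5 6 4)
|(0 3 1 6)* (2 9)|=|(0 3 1 6)(2 9)|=4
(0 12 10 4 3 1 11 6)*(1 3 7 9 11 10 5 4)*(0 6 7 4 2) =(0 12 5 2)(1 10)(7 9 11) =[12, 10, 0, 3, 4, 2, 6, 9, 8, 11, 1, 7, 5]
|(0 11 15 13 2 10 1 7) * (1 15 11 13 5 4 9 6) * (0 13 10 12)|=12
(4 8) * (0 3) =(0 3)(4 8) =[3, 1, 2, 0, 8, 5, 6, 7, 4]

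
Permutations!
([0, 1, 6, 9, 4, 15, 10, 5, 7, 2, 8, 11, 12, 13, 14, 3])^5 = [0, 1, 5, 8, 4, 6, 15, 2, 9, 7, 3, 11, 12, 13, 14, 10]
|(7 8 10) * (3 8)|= 4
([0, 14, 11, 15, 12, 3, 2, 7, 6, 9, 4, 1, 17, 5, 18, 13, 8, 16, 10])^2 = (1 18 4 17 8 2)(3 13)(5 15)(6 11 14 10 12 16)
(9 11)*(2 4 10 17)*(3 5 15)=(2 4 10 17)(3 5 15)(9 11)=[0, 1, 4, 5, 10, 15, 6, 7, 8, 11, 17, 9, 12, 13, 14, 3, 16, 2]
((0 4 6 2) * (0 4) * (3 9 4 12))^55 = (2 12 3 9 4 6) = ((2 12 3 9 4 6))^55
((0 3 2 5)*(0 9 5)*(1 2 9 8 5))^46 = (0 3 9 1 2)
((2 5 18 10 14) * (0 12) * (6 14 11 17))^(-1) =((0 12)(2 5 18 10 11 17 6 14))^(-1) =(0 12)(2 14 6 17 11 10 18 5)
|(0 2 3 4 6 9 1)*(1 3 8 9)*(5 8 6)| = 20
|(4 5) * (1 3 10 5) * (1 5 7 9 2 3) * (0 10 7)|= |(0 10)(2 3 7 9)(4 5)|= 4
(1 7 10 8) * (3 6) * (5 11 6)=(1 7 10 8)(3 5 11 6)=[0, 7, 2, 5, 4, 11, 3, 10, 1, 9, 8, 6]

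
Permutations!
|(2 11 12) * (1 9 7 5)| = |(1 9 7 5)(2 11 12)| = 12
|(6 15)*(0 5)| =|(0 5)(6 15)| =2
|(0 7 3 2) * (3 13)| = |(0 7 13 3 2)| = 5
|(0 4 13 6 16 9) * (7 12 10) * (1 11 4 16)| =15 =|(0 16 9)(1 11 4 13 6)(7 12 10)|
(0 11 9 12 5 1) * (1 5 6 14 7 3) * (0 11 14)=(0 14 7 3 1 11 9 12 6)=[14, 11, 2, 1, 4, 5, 0, 3, 8, 12, 10, 9, 6, 13, 7]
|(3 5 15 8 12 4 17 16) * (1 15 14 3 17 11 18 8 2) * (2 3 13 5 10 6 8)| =66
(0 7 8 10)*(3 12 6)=[7, 1, 2, 12, 4, 5, 3, 8, 10, 9, 0, 11, 6]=(0 7 8 10)(3 12 6)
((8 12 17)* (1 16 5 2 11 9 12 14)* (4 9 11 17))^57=((1 16 5 2 17 8 14)(4 9 12))^57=(1 16 5 2 17 8 14)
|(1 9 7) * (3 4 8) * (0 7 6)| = 15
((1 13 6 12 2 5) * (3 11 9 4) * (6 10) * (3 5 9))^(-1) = (1 5 4 9 2 12 6 10 13)(3 11)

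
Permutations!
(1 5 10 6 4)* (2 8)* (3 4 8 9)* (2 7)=(1 5 10 6 8 7 2 9 3 4)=[0, 5, 9, 4, 1, 10, 8, 2, 7, 3, 6]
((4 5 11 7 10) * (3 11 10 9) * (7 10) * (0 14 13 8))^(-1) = (0 8 13 14)(3 9 7 5 4 10 11)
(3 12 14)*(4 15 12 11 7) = (3 11 7 4 15 12 14) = [0, 1, 2, 11, 15, 5, 6, 4, 8, 9, 10, 7, 14, 13, 3, 12]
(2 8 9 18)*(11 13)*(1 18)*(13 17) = [0, 18, 8, 3, 4, 5, 6, 7, 9, 1, 10, 17, 12, 11, 14, 15, 16, 13, 2] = (1 18 2 8 9)(11 17 13)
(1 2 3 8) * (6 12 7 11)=(1 2 3 8)(6 12 7 11)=[0, 2, 3, 8, 4, 5, 12, 11, 1, 9, 10, 6, 7]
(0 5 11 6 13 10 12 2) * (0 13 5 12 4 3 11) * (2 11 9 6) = (0 12 11 2 13 10 4 3 9 6 5) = [12, 1, 13, 9, 3, 0, 5, 7, 8, 6, 4, 2, 11, 10]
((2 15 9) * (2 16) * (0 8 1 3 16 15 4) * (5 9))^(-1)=((0 8 1 3 16 2 4)(5 9 15))^(-1)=(0 4 2 16 3 1 8)(5 15 9)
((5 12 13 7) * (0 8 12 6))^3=((0 8 12 13 7 5 6))^3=(0 13 6 12 5 8 7)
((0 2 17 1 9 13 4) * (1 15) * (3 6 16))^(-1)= (0 4 13 9 1 15 17 2)(3 16 6)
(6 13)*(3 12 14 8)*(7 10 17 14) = (3 12 7 10 17 14 8)(6 13) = [0, 1, 2, 12, 4, 5, 13, 10, 3, 9, 17, 11, 7, 6, 8, 15, 16, 14]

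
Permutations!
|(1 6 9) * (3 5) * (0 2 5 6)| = |(0 2 5 3 6 9 1)| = 7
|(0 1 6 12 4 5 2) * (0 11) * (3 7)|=|(0 1 6 12 4 5 2 11)(3 7)|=8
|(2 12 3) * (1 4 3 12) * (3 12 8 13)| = 7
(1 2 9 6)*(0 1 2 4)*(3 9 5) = (0 1 4)(2 5 3 9 6) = [1, 4, 5, 9, 0, 3, 2, 7, 8, 6]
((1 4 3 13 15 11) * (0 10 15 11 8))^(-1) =((0 10 15 8)(1 4 3 13 11))^(-1) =(0 8 15 10)(1 11 13 3 4)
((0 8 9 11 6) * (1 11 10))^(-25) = (0 10 6 9 11 8 1)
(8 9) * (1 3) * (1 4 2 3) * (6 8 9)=[0, 1, 3, 4, 2, 5, 8, 7, 6, 9]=(9)(2 3 4)(6 8)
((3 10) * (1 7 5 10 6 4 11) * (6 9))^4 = (1 3 11 10 4 5 6 7 9)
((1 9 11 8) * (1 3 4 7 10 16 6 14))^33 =(16)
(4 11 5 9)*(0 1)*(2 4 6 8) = (0 1)(2 4 11 5 9 6 8) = [1, 0, 4, 3, 11, 9, 8, 7, 2, 6, 10, 5]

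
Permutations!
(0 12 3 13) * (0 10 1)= (0 12 3 13 10 1)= [12, 0, 2, 13, 4, 5, 6, 7, 8, 9, 1, 11, 3, 10]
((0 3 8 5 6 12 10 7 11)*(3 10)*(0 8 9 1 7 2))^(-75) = ((0 10 2)(1 7 11 8 5 6 12 3 9))^(-75) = (1 12 8)(3 5 7)(6 11 9)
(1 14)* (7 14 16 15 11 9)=(1 16 15 11 9 7 14)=[0, 16, 2, 3, 4, 5, 6, 14, 8, 7, 10, 9, 12, 13, 1, 11, 15]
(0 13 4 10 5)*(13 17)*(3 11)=(0 17 13 4 10 5)(3 11)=[17, 1, 2, 11, 10, 0, 6, 7, 8, 9, 5, 3, 12, 4, 14, 15, 16, 13]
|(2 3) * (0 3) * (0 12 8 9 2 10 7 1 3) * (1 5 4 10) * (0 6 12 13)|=28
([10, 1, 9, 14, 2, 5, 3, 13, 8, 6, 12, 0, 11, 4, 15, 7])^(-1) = (0 11 12 10)(2 4 13 7 15 14 3 6 9)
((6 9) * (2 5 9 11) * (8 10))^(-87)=(2 6 5 11 9)(8 10)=((2 5 9 6 11)(8 10))^(-87)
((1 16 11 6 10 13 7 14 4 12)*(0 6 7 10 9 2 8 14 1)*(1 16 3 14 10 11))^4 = ((0 6 9 2 8 10 13 11 7 16 1 3 14 4 12))^4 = (0 8 7 14 6 10 16 4 9 13 1 12 2 11 3)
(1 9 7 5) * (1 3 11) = (1 9 7 5 3 11) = [0, 9, 2, 11, 4, 3, 6, 5, 8, 7, 10, 1]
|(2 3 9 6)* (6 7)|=|(2 3 9 7 6)|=5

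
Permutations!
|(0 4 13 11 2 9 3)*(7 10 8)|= 21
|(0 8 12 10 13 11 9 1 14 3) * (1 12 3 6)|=15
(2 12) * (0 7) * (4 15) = (0 7)(2 12)(4 15) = [7, 1, 12, 3, 15, 5, 6, 0, 8, 9, 10, 11, 2, 13, 14, 4]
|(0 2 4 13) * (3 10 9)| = 12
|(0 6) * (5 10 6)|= |(0 5 10 6)|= 4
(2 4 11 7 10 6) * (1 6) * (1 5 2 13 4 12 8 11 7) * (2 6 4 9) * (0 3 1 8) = (0 3 1 4 7 10 5 6 13 9 2 12)(8 11) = [3, 4, 12, 1, 7, 6, 13, 10, 11, 2, 5, 8, 0, 9]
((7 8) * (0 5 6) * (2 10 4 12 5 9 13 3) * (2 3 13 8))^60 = (13)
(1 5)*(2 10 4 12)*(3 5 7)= (1 7 3 5)(2 10 4 12)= [0, 7, 10, 5, 12, 1, 6, 3, 8, 9, 4, 11, 2]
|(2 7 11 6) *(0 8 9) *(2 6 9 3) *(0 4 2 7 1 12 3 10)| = 24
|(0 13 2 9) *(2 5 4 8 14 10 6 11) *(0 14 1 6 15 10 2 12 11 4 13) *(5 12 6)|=|(1 5 13 12 11 6 4 8)(2 9 14)(10 15)|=24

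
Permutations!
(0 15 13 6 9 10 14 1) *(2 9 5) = (0 15 13 6 5 2 9 10 14 1) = [15, 0, 9, 3, 4, 2, 5, 7, 8, 10, 14, 11, 12, 6, 1, 13]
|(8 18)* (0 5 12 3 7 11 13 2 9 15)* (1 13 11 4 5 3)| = |(0 3 7 4 5 12 1 13 2 9 15)(8 18)| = 22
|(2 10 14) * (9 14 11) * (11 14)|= |(2 10 14)(9 11)|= 6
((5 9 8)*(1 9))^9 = (1 9 8 5)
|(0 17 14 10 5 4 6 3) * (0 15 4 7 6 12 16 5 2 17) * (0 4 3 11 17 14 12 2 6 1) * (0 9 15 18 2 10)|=17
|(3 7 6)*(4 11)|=|(3 7 6)(4 11)|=6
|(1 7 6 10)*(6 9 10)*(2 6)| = 4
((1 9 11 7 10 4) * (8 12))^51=((1 9 11 7 10 4)(8 12))^51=(1 7)(4 11)(8 12)(9 10)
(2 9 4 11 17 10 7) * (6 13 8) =[0, 1, 9, 3, 11, 5, 13, 2, 6, 4, 7, 17, 12, 8, 14, 15, 16, 10] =(2 9 4 11 17 10 7)(6 13 8)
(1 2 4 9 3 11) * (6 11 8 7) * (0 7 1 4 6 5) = (0 7 5)(1 2 6 11 4 9 3 8) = [7, 2, 6, 8, 9, 0, 11, 5, 1, 3, 10, 4]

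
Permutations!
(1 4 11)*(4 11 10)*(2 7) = (1 11)(2 7)(4 10) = [0, 11, 7, 3, 10, 5, 6, 2, 8, 9, 4, 1]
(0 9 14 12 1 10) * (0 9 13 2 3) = (0 13 2 3)(1 10 9 14 12) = [13, 10, 3, 0, 4, 5, 6, 7, 8, 14, 9, 11, 1, 2, 12]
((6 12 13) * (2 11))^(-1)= ((2 11)(6 12 13))^(-1)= (2 11)(6 13 12)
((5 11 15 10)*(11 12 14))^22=(5 15 14)(10 11 12)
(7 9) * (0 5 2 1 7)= (0 5 2 1 7 9)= [5, 7, 1, 3, 4, 2, 6, 9, 8, 0]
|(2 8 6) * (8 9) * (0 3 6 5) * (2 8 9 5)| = |(9)(0 3 6 8 2 5)| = 6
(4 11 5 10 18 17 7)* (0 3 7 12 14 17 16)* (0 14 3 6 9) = (0 6 9)(3 7 4 11 5 10 18 16 14 17 12) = [6, 1, 2, 7, 11, 10, 9, 4, 8, 0, 18, 5, 3, 13, 17, 15, 14, 12, 16]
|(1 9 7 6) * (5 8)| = |(1 9 7 6)(5 8)| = 4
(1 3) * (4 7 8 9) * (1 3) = (4 7 8 9) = [0, 1, 2, 3, 7, 5, 6, 8, 9, 4]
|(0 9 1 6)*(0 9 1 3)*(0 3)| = |(0 1 6 9)| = 4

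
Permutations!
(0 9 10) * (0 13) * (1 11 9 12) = (0 12 1 11 9 10 13) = [12, 11, 2, 3, 4, 5, 6, 7, 8, 10, 13, 9, 1, 0]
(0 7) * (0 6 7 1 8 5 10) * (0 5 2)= (0 1 8 2)(5 10)(6 7)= [1, 8, 0, 3, 4, 10, 7, 6, 2, 9, 5]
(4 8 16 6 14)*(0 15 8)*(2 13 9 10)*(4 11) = (0 15 8 16 6 14 11 4)(2 13 9 10) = [15, 1, 13, 3, 0, 5, 14, 7, 16, 10, 2, 4, 12, 9, 11, 8, 6]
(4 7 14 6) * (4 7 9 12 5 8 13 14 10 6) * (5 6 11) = (4 9 12 6 7 10 11 5 8 13 14) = [0, 1, 2, 3, 9, 8, 7, 10, 13, 12, 11, 5, 6, 14, 4]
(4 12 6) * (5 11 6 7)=(4 12 7 5 11 6)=[0, 1, 2, 3, 12, 11, 4, 5, 8, 9, 10, 6, 7]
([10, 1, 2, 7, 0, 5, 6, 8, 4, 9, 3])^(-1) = [4, 1, 2, 10, 8, 5, 6, 3, 7, 9, 0]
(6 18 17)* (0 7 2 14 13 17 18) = (18)(0 7 2 14 13 17 6) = [7, 1, 14, 3, 4, 5, 0, 2, 8, 9, 10, 11, 12, 17, 13, 15, 16, 6, 18]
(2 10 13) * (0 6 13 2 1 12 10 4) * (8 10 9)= (0 6 13 1 12 9 8 10 2 4)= [6, 12, 4, 3, 0, 5, 13, 7, 10, 8, 2, 11, 9, 1]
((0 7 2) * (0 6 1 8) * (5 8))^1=((0 7 2 6 1 5 8))^1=(0 7 2 6 1 5 8)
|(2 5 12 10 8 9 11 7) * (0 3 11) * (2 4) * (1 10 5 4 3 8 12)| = 12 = |(0 8 9)(1 10 12 5)(2 4)(3 11 7)|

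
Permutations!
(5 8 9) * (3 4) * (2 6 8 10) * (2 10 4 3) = (10)(2 6 8 9 5 4) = [0, 1, 6, 3, 2, 4, 8, 7, 9, 5, 10]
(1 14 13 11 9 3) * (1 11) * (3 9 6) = [0, 14, 2, 11, 4, 5, 3, 7, 8, 9, 10, 6, 12, 1, 13] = (1 14 13)(3 11 6)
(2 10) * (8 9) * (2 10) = (10)(8 9) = [0, 1, 2, 3, 4, 5, 6, 7, 9, 8, 10]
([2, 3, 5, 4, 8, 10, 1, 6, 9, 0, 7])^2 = [5, 4, 10, 8, 9, 7, 3, 1, 0, 2, 6]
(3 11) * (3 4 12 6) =(3 11 4 12 6) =[0, 1, 2, 11, 12, 5, 3, 7, 8, 9, 10, 4, 6]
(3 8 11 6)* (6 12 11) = (3 8 6)(11 12) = [0, 1, 2, 8, 4, 5, 3, 7, 6, 9, 10, 12, 11]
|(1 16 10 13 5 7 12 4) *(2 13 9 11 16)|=28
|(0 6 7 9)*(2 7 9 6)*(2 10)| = 6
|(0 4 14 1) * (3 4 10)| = |(0 10 3 4 14 1)| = 6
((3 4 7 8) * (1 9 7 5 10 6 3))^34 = ((1 9 7 8)(3 4 5 10 6))^34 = (1 7)(3 6 10 5 4)(8 9)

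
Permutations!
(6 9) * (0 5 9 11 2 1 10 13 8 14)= (0 5 9 6 11 2 1 10 13 8 14)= [5, 10, 1, 3, 4, 9, 11, 7, 14, 6, 13, 2, 12, 8, 0]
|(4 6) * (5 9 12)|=6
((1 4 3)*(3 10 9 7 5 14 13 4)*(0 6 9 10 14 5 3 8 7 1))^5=((0 6 9 1 8 7 3)(4 14 13))^5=(0 7 1 6 3 8 9)(4 13 14)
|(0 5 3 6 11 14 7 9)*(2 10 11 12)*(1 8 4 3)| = |(0 5 1 8 4 3 6 12 2 10 11 14 7 9)| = 14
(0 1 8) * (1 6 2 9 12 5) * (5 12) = (12)(0 6 2 9 5 1 8) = [6, 8, 9, 3, 4, 1, 2, 7, 0, 5, 10, 11, 12]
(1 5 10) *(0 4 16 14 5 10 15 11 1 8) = (0 4 16 14 5 15 11 1 10 8) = [4, 10, 2, 3, 16, 15, 6, 7, 0, 9, 8, 1, 12, 13, 5, 11, 14]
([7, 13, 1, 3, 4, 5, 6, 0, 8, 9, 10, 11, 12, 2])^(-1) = [7, 2, 13, 3, 4, 5, 6, 0, 8, 9, 10, 11, 12, 1]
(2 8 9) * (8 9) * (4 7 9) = (2 4 7 9) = [0, 1, 4, 3, 7, 5, 6, 9, 8, 2]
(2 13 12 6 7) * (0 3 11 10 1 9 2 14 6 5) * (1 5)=(0 3 11 10 5)(1 9 2 13 12)(6 7 14)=[3, 9, 13, 11, 4, 0, 7, 14, 8, 2, 5, 10, 1, 12, 6]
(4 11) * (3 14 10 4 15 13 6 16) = (3 14 10 4 11 15 13 6 16) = [0, 1, 2, 14, 11, 5, 16, 7, 8, 9, 4, 15, 12, 6, 10, 13, 3]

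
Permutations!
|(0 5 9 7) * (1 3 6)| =|(0 5 9 7)(1 3 6)| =12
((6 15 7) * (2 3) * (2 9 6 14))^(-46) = (2 6 14 9 7 3 15)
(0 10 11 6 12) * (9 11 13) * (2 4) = [10, 1, 4, 3, 2, 5, 12, 7, 8, 11, 13, 6, 0, 9] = (0 10 13 9 11 6 12)(2 4)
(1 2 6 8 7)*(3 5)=(1 2 6 8 7)(3 5)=[0, 2, 6, 5, 4, 3, 8, 1, 7]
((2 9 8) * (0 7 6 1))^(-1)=(0 1 6 7)(2 8 9)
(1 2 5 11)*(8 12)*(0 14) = (0 14)(1 2 5 11)(8 12) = [14, 2, 5, 3, 4, 11, 6, 7, 12, 9, 10, 1, 8, 13, 0]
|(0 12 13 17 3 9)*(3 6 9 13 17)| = 10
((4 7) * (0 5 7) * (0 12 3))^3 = ((0 5 7 4 12 3))^3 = (0 4)(3 7)(5 12)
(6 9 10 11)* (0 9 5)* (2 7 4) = [9, 1, 7, 3, 2, 0, 5, 4, 8, 10, 11, 6] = (0 9 10 11 6 5)(2 7 4)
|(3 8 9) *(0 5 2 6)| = |(0 5 2 6)(3 8 9)| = 12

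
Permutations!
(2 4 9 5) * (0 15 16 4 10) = [15, 1, 10, 3, 9, 2, 6, 7, 8, 5, 0, 11, 12, 13, 14, 16, 4] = (0 15 16 4 9 5 2 10)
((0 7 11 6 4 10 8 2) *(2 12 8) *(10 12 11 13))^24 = ((0 7 13 10 2)(4 12 8 11 6))^24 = (0 2 10 13 7)(4 6 11 8 12)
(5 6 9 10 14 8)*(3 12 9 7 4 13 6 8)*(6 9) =[0, 1, 2, 12, 13, 8, 7, 4, 5, 10, 14, 11, 6, 9, 3] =(3 12 6 7 4 13 9 10 14)(5 8)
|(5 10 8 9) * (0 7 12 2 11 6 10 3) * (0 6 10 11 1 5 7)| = 11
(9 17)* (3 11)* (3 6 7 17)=(3 11 6 7 17 9)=[0, 1, 2, 11, 4, 5, 7, 17, 8, 3, 10, 6, 12, 13, 14, 15, 16, 9]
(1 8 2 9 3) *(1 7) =(1 8 2 9 3 7) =[0, 8, 9, 7, 4, 5, 6, 1, 2, 3]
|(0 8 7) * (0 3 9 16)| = |(0 8 7 3 9 16)| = 6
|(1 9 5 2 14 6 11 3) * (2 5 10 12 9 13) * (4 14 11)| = |(1 13 2 11 3)(4 14 6)(9 10 12)| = 15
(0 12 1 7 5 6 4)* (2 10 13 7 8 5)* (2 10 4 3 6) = [12, 8, 4, 6, 0, 2, 3, 10, 5, 9, 13, 11, 1, 7] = (0 12 1 8 5 2 4)(3 6)(7 10 13)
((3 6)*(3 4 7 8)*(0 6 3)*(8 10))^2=((0 6 4 7 10 8))^2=(0 4 10)(6 7 8)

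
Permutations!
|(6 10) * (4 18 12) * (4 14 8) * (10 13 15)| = 20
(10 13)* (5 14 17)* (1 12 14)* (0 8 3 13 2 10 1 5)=(0 8 3 13 1 12 14 17)(2 10)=[8, 12, 10, 13, 4, 5, 6, 7, 3, 9, 2, 11, 14, 1, 17, 15, 16, 0]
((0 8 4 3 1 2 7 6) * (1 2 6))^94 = (0 1 2 4)(3 8 6 7)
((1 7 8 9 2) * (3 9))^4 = (1 9 8)(2 3 7)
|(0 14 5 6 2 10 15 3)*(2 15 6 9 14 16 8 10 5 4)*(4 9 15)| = 10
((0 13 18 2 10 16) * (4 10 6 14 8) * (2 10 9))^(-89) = (0 13 18 10 16)(2 6 14 8 4 9)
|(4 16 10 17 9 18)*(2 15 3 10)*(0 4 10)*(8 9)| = |(0 4 16 2 15 3)(8 9 18 10 17)| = 30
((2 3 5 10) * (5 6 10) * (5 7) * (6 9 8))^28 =(2 6 9)(3 10 8)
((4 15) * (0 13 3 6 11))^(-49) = (0 13 3 6 11)(4 15)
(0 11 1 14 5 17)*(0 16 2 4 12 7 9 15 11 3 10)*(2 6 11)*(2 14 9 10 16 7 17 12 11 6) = (0 3 16 2 4 11 1 9 15 14 5 12 17 7 10) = [3, 9, 4, 16, 11, 12, 6, 10, 8, 15, 0, 1, 17, 13, 5, 14, 2, 7]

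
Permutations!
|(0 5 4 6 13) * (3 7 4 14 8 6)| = 6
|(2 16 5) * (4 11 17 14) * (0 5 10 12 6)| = |(0 5 2 16 10 12 6)(4 11 17 14)| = 28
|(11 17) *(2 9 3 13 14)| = 10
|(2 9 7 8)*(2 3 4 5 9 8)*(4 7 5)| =4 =|(2 8 3 7)(5 9)|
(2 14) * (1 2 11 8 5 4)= (1 2 14 11 8 5 4)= [0, 2, 14, 3, 1, 4, 6, 7, 5, 9, 10, 8, 12, 13, 11]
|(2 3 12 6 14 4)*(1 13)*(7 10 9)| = 6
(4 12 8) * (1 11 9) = (1 11 9)(4 12 8) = [0, 11, 2, 3, 12, 5, 6, 7, 4, 1, 10, 9, 8]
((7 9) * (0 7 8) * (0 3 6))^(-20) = (0 3 9)(6 8 7)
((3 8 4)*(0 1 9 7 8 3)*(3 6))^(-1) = ((0 1 9 7 8 4)(3 6))^(-1) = (0 4 8 7 9 1)(3 6)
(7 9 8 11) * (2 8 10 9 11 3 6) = (2 8 3 6)(7 11)(9 10) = [0, 1, 8, 6, 4, 5, 2, 11, 3, 10, 9, 7]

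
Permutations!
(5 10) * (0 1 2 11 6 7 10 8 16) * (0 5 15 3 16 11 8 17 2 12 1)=(1 12)(2 8 11 6 7 10 15 3 16 5 17)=[0, 12, 8, 16, 4, 17, 7, 10, 11, 9, 15, 6, 1, 13, 14, 3, 5, 2]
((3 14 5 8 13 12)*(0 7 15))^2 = ((0 7 15)(3 14 5 8 13 12))^2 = (0 15 7)(3 5 13)(8 12 14)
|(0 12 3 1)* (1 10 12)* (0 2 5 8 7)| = |(0 1 2 5 8 7)(3 10 12)| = 6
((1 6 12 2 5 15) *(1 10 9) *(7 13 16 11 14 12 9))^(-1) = (1 9 6)(2 12 14 11 16 13 7 10 15 5)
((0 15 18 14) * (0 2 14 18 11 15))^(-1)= (18)(2 14)(11 15)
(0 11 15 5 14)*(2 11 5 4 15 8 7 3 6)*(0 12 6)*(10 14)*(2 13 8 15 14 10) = (0 5 2 11 15 4 14 12 6 13 8 7 3) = [5, 1, 11, 0, 14, 2, 13, 3, 7, 9, 10, 15, 6, 8, 12, 4]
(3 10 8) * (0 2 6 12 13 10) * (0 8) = (0 2 6 12 13 10)(3 8) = [2, 1, 6, 8, 4, 5, 12, 7, 3, 9, 0, 11, 13, 10]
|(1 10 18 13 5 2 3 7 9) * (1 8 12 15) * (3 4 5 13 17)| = |(1 10 18 17 3 7 9 8 12 15)(2 4 5)| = 30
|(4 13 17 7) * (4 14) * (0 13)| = |(0 13 17 7 14 4)| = 6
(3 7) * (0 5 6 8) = [5, 1, 2, 7, 4, 6, 8, 3, 0] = (0 5 6 8)(3 7)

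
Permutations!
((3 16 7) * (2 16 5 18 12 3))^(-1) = ((2 16 7)(3 5 18 12))^(-1) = (2 7 16)(3 12 18 5)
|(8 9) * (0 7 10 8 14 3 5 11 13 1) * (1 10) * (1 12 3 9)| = 10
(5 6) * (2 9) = (2 9)(5 6) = [0, 1, 9, 3, 4, 6, 5, 7, 8, 2]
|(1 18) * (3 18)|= 3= |(1 3 18)|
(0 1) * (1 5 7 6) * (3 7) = (0 5 3 7 6 1) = [5, 0, 2, 7, 4, 3, 1, 6]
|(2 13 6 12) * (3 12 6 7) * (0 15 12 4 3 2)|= 6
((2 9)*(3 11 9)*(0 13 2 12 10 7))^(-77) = (0 11 7 3 10 2 12 13 9) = ((0 13 2 3 11 9 12 10 7))^(-77)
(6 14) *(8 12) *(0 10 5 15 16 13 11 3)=(0 10 5 15 16 13 11 3)(6 14)(8 12)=[10, 1, 2, 0, 4, 15, 14, 7, 12, 9, 5, 3, 8, 11, 6, 16, 13]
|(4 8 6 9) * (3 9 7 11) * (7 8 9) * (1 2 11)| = |(1 2 11 3 7)(4 9)(6 8)| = 10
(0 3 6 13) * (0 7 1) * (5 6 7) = (0 3 7 1)(5 6 13) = [3, 0, 2, 7, 4, 6, 13, 1, 8, 9, 10, 11, 12, 5]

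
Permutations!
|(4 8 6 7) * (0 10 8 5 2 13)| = |(0 10 8 6 7 4 5 2 13)| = 9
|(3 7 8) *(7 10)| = |(3 10 7 8)| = 4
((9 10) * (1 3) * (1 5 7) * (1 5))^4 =((1 3)(5 7)(9 10))^4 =(10)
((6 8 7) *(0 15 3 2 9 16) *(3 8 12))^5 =(0 12)(2 8)(3 15)(6 16)(7 9)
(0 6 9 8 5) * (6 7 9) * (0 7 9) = (0 9 8 5 7) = [9, 1, 2, 3, 4, 7, 6, 0, 5, 8]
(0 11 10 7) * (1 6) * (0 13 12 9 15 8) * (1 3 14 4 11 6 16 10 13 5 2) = [6, 16, 1, 14, 11, 2, 3, 5, 0, 15, 7, 13, 9, 12, 4, 8, 10] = (0 6 3 14 4 11 13 12 9 15 8)(1 16 10 7 5 2)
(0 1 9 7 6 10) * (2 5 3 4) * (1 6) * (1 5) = (0 6 10)(1 9 7 5 3 4 2) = [6, 9, 1, 4, 2, 3, 10, 5, 8, 7, 0]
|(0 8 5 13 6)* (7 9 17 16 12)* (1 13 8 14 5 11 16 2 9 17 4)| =15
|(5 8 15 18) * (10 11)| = |(5 8 15 18)(10 11)| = 4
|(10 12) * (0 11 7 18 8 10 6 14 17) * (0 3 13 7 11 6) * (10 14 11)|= |(0 6 11 10 12)(3 13 7 18 8 14 17)|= 35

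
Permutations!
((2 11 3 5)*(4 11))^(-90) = (11)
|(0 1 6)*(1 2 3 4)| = 6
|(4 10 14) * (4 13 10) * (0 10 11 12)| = |(0 10 14 13 11 12)| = 6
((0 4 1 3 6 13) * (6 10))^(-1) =(0 13 6 10 3 1 4)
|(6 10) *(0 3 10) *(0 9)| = |(0 3 10 6 9)| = 5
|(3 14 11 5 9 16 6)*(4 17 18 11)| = 10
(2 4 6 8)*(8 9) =[0, 1, 4, 3, 6, 5, 9, 7, 2, 8] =(2 4 6 9 8)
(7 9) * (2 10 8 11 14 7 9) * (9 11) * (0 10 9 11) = (0 10 8 11 14 7 2 9) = [10, 1, 9, 3, 4, 5, 6, 2, 11, 0, 8, 14, 12, 13, 7]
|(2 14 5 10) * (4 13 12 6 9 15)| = |(2 14 5 10)(4 13 12 6 9 15)| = 12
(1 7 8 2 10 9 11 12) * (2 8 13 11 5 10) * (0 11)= (0 11 12 1 7 13)(5 10 9)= [11, 7, 2, 3, 4, 10, 6, 13, 8, 5, 9, 12, 1, 0]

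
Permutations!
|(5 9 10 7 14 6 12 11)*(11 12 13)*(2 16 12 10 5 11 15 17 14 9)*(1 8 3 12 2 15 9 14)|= |(1 8 3 12 10 7 14 6 13 9 5 15 17)(2 16)|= 26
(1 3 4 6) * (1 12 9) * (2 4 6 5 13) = (1 3 6 12 9)(2 4 5 13) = [0, 3, 4, 6, 5, 13, 12, 7, 8, 1, 10, 11, 9, 2]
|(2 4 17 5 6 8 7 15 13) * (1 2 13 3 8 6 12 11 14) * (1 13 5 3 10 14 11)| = 13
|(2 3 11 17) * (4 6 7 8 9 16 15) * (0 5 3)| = 42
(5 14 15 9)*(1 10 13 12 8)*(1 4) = (1 10 13 12 8 4)(5 14 15 9) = [0, 10, 2, 3, 1, 14, 6, 7, 4, 5, 13, 11, 8, 12, 15, 9]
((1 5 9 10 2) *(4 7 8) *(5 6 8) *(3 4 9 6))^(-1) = (1 2 10 9 8 6 5 7 4 3)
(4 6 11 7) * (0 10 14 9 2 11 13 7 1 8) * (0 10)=[0, 8, 11, 3, 6, 5, 13, 4, 10, 2, 14, 1, 12, 7, 9]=(1 8 10 14 9 2 11)(4 6 13 7)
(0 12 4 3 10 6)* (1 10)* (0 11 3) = [12, 10, 2, 1, 0, 5, 11, 7, 8, 9, 6, 3, 4] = (0 12 4)(1 10 6 11 3)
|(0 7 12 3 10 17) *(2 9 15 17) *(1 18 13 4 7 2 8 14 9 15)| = 44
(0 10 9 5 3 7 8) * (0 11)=(0 10 9 5 3 7 8 11)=[10, 1, 2, 7, 4, 3, 6, 8, 11, 5, 9, 0]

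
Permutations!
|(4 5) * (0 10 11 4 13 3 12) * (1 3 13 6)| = |(13)(0 10 11 4 5 6 1 3 12)| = 9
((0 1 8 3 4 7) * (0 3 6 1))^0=((1 8 6)(3 4 7))^0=(8)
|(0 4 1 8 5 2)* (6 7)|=6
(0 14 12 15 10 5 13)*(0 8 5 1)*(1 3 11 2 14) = (0 1)(2 14 12 15 10 3 11)(5 13 8) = [1, 0, 14, 11, 4, 13, 6, 7, 5, 9, 3, 2, 15, 8, 12, 10]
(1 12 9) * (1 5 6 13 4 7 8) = (1 12 9 5 6 13 4 7 8) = [0, 12, 2, 3, 7, 6, 13, 8, 1, 5, 10, 11, 9, 4]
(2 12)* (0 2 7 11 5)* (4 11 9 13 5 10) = (0 2 12 7 9 13 5)(4 11 10) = [2, 1, 12, 3, 11, 0, 6, 9, 8, 13, 4, 10, 7, 5]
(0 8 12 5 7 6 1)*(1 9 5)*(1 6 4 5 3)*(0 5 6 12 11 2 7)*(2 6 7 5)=[8, 2, 5, 1, 7, 0, 9, 4, 11, 3, 10, 6, 12]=(12)(0 8 11 6 9 3 1 2 5)(4 7)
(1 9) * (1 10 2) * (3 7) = (1 9 10 2)(3 7) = [0, 9, 1, 7, 4, 5, 6, 3, 8, 10, 2]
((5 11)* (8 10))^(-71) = (5 11)(8 10)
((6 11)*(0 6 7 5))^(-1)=(0 5 7 11 6)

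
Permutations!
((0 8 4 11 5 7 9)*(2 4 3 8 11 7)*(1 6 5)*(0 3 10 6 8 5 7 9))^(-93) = (0 6 8 11 7 10 1)(2 9 5 4 3)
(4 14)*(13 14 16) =(4 16 13 14) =[0, 1, 2, 3, 16, 5, 6, 7, 8, 9, 10, 11, 12, 14, 4, 15, 13]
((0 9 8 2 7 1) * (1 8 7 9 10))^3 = ((0 10 1)(2 9 7 8))^3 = (10)(2 8 7 9)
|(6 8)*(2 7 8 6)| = 3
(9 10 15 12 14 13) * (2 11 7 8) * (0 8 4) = (0 8 2 11 7 4)(9 10 15 12 14 13) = [8, 1, 11, 3, 0, 5, 6, 4, 2, 10, 15, 7, 14, 9, 13, 12]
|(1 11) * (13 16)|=|(1 11)(13 16)|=2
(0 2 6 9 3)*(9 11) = (0 2 6 11 9 3) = [2, 1, 6, 0, 4, 5, 11, 7, 8, 3, 10, 9]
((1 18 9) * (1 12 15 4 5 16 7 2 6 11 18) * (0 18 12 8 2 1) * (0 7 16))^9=((0 18 9 8 2 6 11 12 15 4 5)(1 7))^9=(0 4 12 6 8 18 5 15 11 2 9)(1 7)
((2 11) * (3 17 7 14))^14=((2 11)(3 17 7 14))^14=(3 7)(14 17)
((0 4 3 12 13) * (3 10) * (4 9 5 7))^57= (0 7 3)(4 12 9)(5 10 13)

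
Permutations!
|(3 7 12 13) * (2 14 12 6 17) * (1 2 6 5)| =8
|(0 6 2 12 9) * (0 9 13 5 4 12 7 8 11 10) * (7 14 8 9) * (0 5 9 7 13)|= |(0 6 2 14 8 11 10 5 4 12)(9 13)|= 10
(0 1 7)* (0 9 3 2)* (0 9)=(0 1 7)(2 9 3)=[1, 7, 9, 2, 4, 5, 6, 0, 8, 3]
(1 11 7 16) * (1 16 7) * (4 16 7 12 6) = (1 11)(4 16 7 12 6) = [0, 11, 2, 3, 16, 5, 4, 12, 8, 9, 10, 1, 6, 13, 14, 15, 7]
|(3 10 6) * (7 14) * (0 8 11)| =|(0 8 11)(3 10 6)(7 14)| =6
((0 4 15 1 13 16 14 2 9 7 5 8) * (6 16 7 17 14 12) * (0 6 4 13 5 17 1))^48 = ((0 13 7 17 14 2 9 1 5 8 6 16 12 4 15))^48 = (0 17 9 8 12)(1 6 4 13 14)(2 5 16 15 7)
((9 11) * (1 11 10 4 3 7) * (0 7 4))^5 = (0 10 9 11 1 7)(3 4)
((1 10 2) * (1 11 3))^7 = (1 2 3 10 11)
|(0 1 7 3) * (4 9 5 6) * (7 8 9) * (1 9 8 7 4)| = 7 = |(0 9 5 6 1 7 3)|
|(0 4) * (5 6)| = |(0 4)(5 6)| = 2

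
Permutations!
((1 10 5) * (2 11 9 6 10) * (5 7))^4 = (1 6)(2 10)(5 9)(7 11)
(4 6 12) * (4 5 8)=(4 6 12 5 8)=[0, 1, 2, 3, 6, 8, 12, 7, 4, 9, 10, 11, 5]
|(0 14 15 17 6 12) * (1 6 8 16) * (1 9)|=10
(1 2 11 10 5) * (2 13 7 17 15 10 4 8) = (1 13 7 17 15 10 5)(2 11 4 8) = [0, 13, 11, 3, 8, 1, 6, 17, 2, 9, 5, 4, 12, 7, 14, 10, 16, 15]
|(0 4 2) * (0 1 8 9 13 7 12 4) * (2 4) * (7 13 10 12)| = |(13)(1 8 9 10 12 2)| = 6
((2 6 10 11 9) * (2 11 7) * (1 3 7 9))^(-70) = ((1 3 7 2 6 10 9 11))^(-70) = (1 7 6 9)(2 10 11 3)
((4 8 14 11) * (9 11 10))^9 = ((4 8 14 10 9 11))^9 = (4 10)(8 9)(11 14)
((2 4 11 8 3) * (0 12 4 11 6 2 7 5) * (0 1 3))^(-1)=((0 12 4 6 2 11 8)(1 3 7 5))^(-1)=(0 8 11 2 6 4 12)(1 5 7 3)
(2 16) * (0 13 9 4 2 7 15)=[13, 1, 16, 3, 2, 5, 6, 15, 8, 4, 10, 11, 12, 9, 14, 0, 7]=(0 13 9 4 2 16 7 15)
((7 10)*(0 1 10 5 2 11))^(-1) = ((0 1 10 7 5 2 11))^(-1) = (0 11 2 5 7 10 1)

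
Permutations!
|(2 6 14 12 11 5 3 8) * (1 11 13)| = |(1 11 5 3 8 2 6 14 12 13)| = 10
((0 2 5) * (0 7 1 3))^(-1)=((0 2 5 7 1 3))^(-1)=(0 3 1 7 5 2)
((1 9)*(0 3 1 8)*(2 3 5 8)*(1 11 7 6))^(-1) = ((0 5 8)(1 9 2 3 11 7 6))^(-1) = (0 8 5)(1 6 7 11 3 2 9)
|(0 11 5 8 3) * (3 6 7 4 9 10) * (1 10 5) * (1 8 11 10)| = |(0 10 3)(4 9 5 11 8 6 7)| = 21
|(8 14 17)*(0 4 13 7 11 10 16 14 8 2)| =10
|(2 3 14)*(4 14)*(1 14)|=5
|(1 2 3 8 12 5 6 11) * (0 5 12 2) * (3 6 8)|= |(12)(0 5 8 2 6 11 1)|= 7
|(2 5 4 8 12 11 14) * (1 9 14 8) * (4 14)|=3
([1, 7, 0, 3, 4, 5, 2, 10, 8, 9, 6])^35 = [2, 0, 6, 3, 4, 5, 10, 1, 8, 9, 7]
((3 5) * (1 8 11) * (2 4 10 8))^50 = (1 4 8)(2 10 11) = ((1 2 4 10 8 11)(3 5))^50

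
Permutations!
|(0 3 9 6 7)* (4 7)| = |(0 3 9 6 4 7)| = 6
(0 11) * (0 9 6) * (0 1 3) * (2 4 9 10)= [11, 3, 4, 0, 9, 5, 1, 7, 8, 6, 2, 10]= (0 11 10 2 4 9 6 1 3)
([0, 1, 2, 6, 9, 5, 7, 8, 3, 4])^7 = [0, 1, 2, 8, 9, 5, 3, 6, 7, 4]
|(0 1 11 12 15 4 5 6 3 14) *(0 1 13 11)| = |(0 13 11 12 15 4 5 6 3 14 1)| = 11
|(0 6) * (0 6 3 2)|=3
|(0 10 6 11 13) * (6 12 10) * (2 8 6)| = |(0 2 8 6 11 13)(10 12)| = 6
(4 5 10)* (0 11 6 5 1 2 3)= [11, 2, 3, 0, 1, 10, 5, 7, 8, 9, 4, 6]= (0 11 6 5 10 4 1 2 3)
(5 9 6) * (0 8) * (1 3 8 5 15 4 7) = [5, 3, 2, 8, 7, 9, 15, 1, 0, 6, 10, 11, 12, 13, 14, 4] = (0 5 9 6 15 4 7 1 3 8)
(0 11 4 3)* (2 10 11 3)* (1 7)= (0 3)(1 7)(2 10 11 4)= [3, 7, 10, 0, 2, 5, 6, 1, 8, 9, 11, 4]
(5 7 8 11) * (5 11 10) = (11)(5 7 8 10) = [0, 1, 2, 3, 4, 7, 6, 8, 10, 9, 5, 11]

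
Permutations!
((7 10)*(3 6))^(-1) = (3 6)(7 10)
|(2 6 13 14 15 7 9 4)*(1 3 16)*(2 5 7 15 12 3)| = 8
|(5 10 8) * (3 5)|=4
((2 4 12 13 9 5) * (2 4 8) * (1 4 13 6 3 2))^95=((1 4 12 6 3 2 8)(5 13 9))^95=(1 3 4 2 12 8 6)(5 9 13)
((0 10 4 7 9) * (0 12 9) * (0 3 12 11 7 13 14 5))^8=(0 4 14)(3 11 12 7 9)(5 10 13)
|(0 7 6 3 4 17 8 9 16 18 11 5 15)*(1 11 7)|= 45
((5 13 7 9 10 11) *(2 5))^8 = (2 5 13 7 9 10 11)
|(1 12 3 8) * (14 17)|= 4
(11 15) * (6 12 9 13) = [0, 1, 2, 3, 4, 5, 12, 7, 8, 13, 10, 15, 9, 6, 14, 11] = (6 12 9 13)(11 15)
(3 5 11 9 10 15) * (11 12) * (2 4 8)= (2 4 8)(3 5 12 11 9 10 15)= [0, 1, 4, 5, 8, 12, 6, 7, 2, 10, 15, 9, 11, 13, 14, 3]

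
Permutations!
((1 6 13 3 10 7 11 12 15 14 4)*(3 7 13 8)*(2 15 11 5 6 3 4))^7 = ((1 3 10 13 7 5 6 8 4)(2 15 14)(11 12))^7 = (1 8 5 13 3 4 6 7 10)(2 15 14)(11 12)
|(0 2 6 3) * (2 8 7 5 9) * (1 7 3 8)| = |(0 1 7 5 9 2 6 8 3)| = 9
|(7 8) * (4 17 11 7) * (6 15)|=|(4 17 11 7 8)(6 15)|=10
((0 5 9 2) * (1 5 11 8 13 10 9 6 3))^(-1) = (0 2 9 10 13 8 11)(1 3 6 5)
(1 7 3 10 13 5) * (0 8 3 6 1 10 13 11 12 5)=(0 8 3 13)(1 7 6)(5 10 11 12)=[8, 7, 2, 13, 4, 10, 1, 6, 3, 9, 11, 12, 5, 0]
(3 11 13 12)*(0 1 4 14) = (0 1 4 14)(3 11 13 12) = [1, 4, 2, 11, 14, 5, 6, 7, 8, 9, 10, 13, 3, 12, 0]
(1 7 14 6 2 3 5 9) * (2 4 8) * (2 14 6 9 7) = (1 2 3 5 7 6 4 8 14 9) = [0, 2, 3, 5, 8, 7, 4, 6, 14, 1, 10, 11, 12, 13, 9]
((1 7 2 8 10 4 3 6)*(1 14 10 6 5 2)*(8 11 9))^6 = ((1 7)(2 11 9 8 6 14 10 4 3 5))^6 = (2 10 9 3 6)(4 8 5 14 11)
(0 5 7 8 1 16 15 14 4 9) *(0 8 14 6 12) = (0 5 7 14 4 9 8 1 16 15 6 12) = [5, 16, 2, 3, 9, 7, 12, 14, 1, 8, 10, 11, 0, 13, 4, 6, 15]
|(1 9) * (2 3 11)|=|(1 9)(2 3 11)|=6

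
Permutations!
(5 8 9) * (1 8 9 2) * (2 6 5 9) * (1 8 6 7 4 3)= [0, 6, 8, 1, 3, 2, 5, 4, 7, 9]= (9)(1 6 5 2 8 7 4 3)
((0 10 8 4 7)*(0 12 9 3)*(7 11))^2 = (0 8 11 12 3 10 4 7 9)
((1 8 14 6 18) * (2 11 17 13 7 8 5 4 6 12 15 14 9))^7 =(1 4 18 5 6)(12 15 14)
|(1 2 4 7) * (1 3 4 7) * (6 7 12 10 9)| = 9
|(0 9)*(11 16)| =|(0 9)(11 16)| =2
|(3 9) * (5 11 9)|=|(3 5 11 9)|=4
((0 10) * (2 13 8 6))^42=(2 8)(6 13)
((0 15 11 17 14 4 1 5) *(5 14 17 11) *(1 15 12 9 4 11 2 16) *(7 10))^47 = (17)(0 5 15 4 9 12)(1 11 16 14 2)(7 10)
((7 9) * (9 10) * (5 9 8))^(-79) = (5 9 7 10 8)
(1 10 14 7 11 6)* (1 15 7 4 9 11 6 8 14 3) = (1 10 3)(4 9 11 8 14)(6 15 7) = [0, 10, 2, 1, 9, 5, 15, 6, 14, 11, 3, 8, 12, 13, 4, 7]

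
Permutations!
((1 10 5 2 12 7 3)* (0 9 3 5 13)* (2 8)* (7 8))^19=(0 9 3 1 10 13)(2 12 8)(5 7)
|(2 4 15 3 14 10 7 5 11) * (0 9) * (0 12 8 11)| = |(0 9 12 8 11 2 4 15 3 14 10 7 5)| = 13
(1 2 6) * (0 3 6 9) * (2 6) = (0 3 2 9)(1 6) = [3, 6, 9, 2, 4, 5, 1, 7, 8, 0]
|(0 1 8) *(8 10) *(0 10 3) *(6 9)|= 6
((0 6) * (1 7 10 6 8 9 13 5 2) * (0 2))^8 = ((0 8 9 13 5)(1 7 10 6 2))^8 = (0 13 8 5 9)(1 6 7 2 10)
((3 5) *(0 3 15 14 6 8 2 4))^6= ((0 3 5 15 14 6 8 2 4))^6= (0 8 15)(2 14 3)(4 6 5)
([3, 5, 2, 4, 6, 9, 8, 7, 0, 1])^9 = [8, 1, 2, 0, 3, 5, 4, 7, 6, 9]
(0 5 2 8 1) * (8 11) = (0 5 2 11 8 1) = [5, 0, 11, 3, 4, 2, 6, 7, 1, 9, 10, 8]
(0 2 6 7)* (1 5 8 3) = (0 2 6 7)(1 5 8 3) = [2, 5, 6, 1, 4, 8, 7, 0, 3]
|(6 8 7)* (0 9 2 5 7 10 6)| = 15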